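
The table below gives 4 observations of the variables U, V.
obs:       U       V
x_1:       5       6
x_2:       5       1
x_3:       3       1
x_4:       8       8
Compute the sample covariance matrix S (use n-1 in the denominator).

Step 1 — column means:
  mean(U) = (5 + 5 + 3 + 8) / 4 = 21/4 = 5.25
  mean(V) = (6 + 1 + 1 + 8) / 4 = 16/4 = 4

Step 2 — sample covariance S[i,j] = (1/(n-1)) · Σ_k (x_{k,i} - mean_i) · (x_{k,j} - mean_j), with n-1 = 3.
  S[U,U] = ((-0.25)·(-0.25) + (-0.25)·(-0.25) + (-2.25)·(-2.25) + (2.75)·(2.75)) / 3 = 12.75/3 = 4.25
  S[U,V] = ((-0.25)·(2) + (-0.25)·(-3) + (-2.25)·(-3) + (2.75)·(4)) / 3 = 18/3 = 6
  S[V,V] = ((2)·(2) + (-3)·(-3) + (-3)·(-3) + (4)·(4)) / 3 = 38/3 = 12.6667

S is symmetric (S[j,i] = S[i,j]). Assembling:

S = [[4.25, 6],
 [6, 12.6667]]


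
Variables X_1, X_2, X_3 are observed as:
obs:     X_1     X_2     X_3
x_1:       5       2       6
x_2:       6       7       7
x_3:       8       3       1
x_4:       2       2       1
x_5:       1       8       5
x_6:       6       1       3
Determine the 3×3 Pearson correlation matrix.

Step 1 — column means:
  mean(X_1) = (5 + 6 + 8 + 2 + 1 + 6) / 6 = 28/6 = 4.6667
  mean(X_2) = (2 + 7 + 3 + 2 + 8 + 1) / 6 = 23/6 = 3.8333
  mean(X_3) = (6 + 7 + 1 + 1 + 5 + 3) / 6 = 23/6 = 3.8333

Step 2 — sample variances and covariances s[i,j] = (1/(n-1)) · Σ_k (x_{k,i} - mean_i) · (x_{k,j} - mean_j), with n-1 = 5:
  s[X_1,X_1] = ((0.3333)·(0.3333) + (1.3333)·(1.3333) + (3.3333)·(3.3333) + (-2.6667)·(-2.6667) + (-3.6667)·(-3.6667) + (1.3333)·(1.3333)) / 5 = 35.3333/5 = 7.0667
  s[X_1,X_2] = ((0.3333)·(-1.8333) + (1.3333)·(3.1667) + (3.3333)·(-0.8333) + (-2.6667)·(-1.8333) + (-3.6667)·(4.1667) + (1.3333)·(-2.8333)) / 5 = -13.3333/5 = -2.6667
  s[X_1,X_3] = ((0.3333)·(2.1667) + (1.3333)·(3.1667) + (3.3333)·(-2.8333) + (-2.6667)·(-2.8333) + (-3.6667)·(1.1667) + (1.3333)·(-0.8333)) / 5 = -2.3333/5 = -0.4667
  s[X_2,X_2] = ((-1.8333)·(-1.8333) + (3.1667)·(3.1667) + (-0.8333)·(-0.8333) + (-1.8333)·(-1.8333) + (4.1667)·(4.1667) + (-2.8333)·(-2.8333)) / 5 = 42.8333/5 = 8.5667
  s[X_2,X_3] = ((-1.8333)·(2.1667) + (3.1667)·(3.1667) + (-0.8333)·(-2.8333) + (-1.8333)·(-2.8333) + (4.1667)·(1.1667) + (-2.8333)·(-0.8333)) / 5 = 20.8333/5 = 4.1667
  s[X_3,X_3] = ((2.1667)·(2.1667) + (3.1667)·(3.1667) + (-2.8333)·(-2.8333) + (-2.8333)·(-2.8333) + (1.1667)·(1.1667) + (-0.8333)·(-0.8333)) / 5 = 32.8333/5 = 6.5667
  Sample standard deviations s_i = √(s[i,i]):
  s(X_1) = √(7.0667) = 2.6583
  s(X_2) = √(8.5667) = 2.9269
  s(X_3) = √(6.5667) = 2.5626

Step 3 — r_{ij} = s_{ij} / (s_i · s_j):
  r[X_1,X_1] = 1 (diagonal).
  r[X_1,X_2] = -2.6667 / (2.6583 · 2.9269) = -2.6667 / 7.7806 = -0.3427
  r[X_1,X_3] = -0.4667 / (2.6583 · 2.5626) = -0.4667 / 6.8121 = -0.0685
  r[X_2,X_2] = 1 (diagonal).
  r[X_2,X_3] = 4.1667 / (2.9269 · 2.5626) = 4.1667 / 7.5003 = 0.5555
  r[X_3,X_3] = 1 (diagonal).

R is symmetric with unit diagonal. Assembling:

R = [[1, -0.3427, -0.0685],
 [-0.3427, 1, 0.5555],
 [-0.0685, 0.5555, 1]]


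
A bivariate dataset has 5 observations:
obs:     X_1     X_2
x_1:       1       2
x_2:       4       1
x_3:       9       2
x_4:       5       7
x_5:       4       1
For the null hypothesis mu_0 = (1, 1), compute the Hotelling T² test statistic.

Step 1 — sample mean vector:
  mean(X_1) = (1 + 4 + 9 + 5 + 4) / 5 = 23/5 = 4.6
  mean(X_2) = (2 + 1 + 2 + 7 + 1) / 5 = 13/5 = 2.6
  x̄ = (4.6, 2.6),  deviation x̄ - mu_0 = (4.6, 2.6) - (1, 1) = (3.6, 1.6).

Step 2 — sample covariance matrix, S[i,j] = (1/(n-1)) · Σ_k (x_{k,i} - mean_i) · (x_{k,j} - mean_j), divisor n-1 = 4:
  S[X_1,X_1] = ((-3.6)·(-3.6) + (-0.6)·(-0.6) + (4.4)·(4.4) + (0.4)·(0.4) + (-0.6)·(-0.6)) / 4 = 33.2/4 = 8.3
  S[X_1,X_2] = ((-3.6)·(-0.6) + (-0.6)·(-1.6) + (4.4)·(-0.6) + (0.4)·(4.4) + (-0.6)·(-1.6)) / 4 = 3.2/4 = 0.8
  S[X_2,X_2] = ((-0.6)·(-0.6) + (-1.6)·(-1.6) + (-0.6)·(-0.6) + (4.4)·(4.4) + (-1.6)·(-1.6)) / 4 = 25.2/4 = 6.3
  S = [[8.3, 0.8],
 [0.8, 6.3]].

Step 3 — invert S. det(S) = 8.3·6.3 - (0.8)² = 51.65.
  S^{-1} = (1/det) · [[d, -b], [-b, a]] = [[0.122, -0.0155],
 [-0.0155, 0.1607]].

Step 4 — quadratic form (x̄ - mu_0)^T · S^{-1} · (x̄ - mu_0):
  S^{-1} · (x̄ - mu_0) = (0.4143, 0.2014),
  (x̄ - mu_0)^T · [...] = (3.6)·(0.4143) + (1.6)·(0.2014) = 1.8137.

Step 5 — scale by n: T² = 5 · 1.8137 = 9.0687.

T² ≈ 9.0687


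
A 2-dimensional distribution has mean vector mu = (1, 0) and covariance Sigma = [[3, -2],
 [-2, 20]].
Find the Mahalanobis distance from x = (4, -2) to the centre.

Step 1 — centre the observation: (x - mu) = (3, -2).

Step 2 — invert Sigma. det(Sigma) = 3·20 - (-2)² = 56.
  Sigma^{-1} = (1/det) · [[d, -b], [-b, a]] = [[0.3571, 0.0357],
 [0.0357, 0.0536]].

Step 3 — form the quadratic (x - mu)^T · Sigma^{-1} · (x - mu):
  Sigma^{-1} · (x - mu) = (1, 0).
  (x - mu)^T · [Sigma^{-1} · (x - mu)] = (3)·(1) + (-2)·(0) = 3.

Step 4 — take square root: d = √(3) ≈ 1.7321.

d(x, mu) = √(3) ≈ 1.7321


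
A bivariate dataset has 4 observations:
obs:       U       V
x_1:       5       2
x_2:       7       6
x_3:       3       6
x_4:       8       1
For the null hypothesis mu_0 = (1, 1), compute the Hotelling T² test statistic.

Step 1 — sample mean vector:
  mean(U) = (5 + 7 + 3 + 8) / 4 = 23/4 = 5.75
  mean(V) = (2 + 6 + 6 + 1) / 4 = 15/4 = 3.75
  x̄ = (5.75, 3.75),  deviation x̄ - mu_0 = (5.75, 3.75) - (1, 1) = (4.75, 2.75).

Step 2 — sample covariance matrix, S[i,j] = (1/(n-1)) · Σ_k (x_{k,i} - mean_i) · (x_{k,j} - mean_j), divisor n-1 = 3:
  S[U,U] = ((-0.75)·(-0.75) + (1.25)·(1.25) + (-2.75)·(-2.75) + (2.25)·(2.25)) / 3 = 14.75/3 = 4.9167
  S[U,V] = ((-0.75)·(-1.75) + (1.25)·(2.25) + (-2.75)·(2.25) + (2.25)·(-2.75)) / 3 = -8.25/3 = -2.75
  S[V,V] = ((-1.75)·(-1.75) + (2.25)·(2.25) + (2.25)·(2.25) + (-2.75)·(-2.75)) / 3 = 20.75/3 = 6.9167
  S = [[4.9167, -2.75],
 [-2.75, 6.9167]].

Step 3 — invert S. det(S) = 4.9167·6.9167 - (-2.75)² = 26.4444.
  S^{-1} = (1/det) · [[d, -b], [-b, a]] = [[0.2616, 0.104],
 [0.104, 0.1859]].

Step 4 — quadratic form (x̄ - mu_0)^T · S^{-1} · (x̄ - mu_0):
  S^{-1} · (x̄ - mu_0) = (1.5284, 1.0053),
  (x̄ - mu_0)^T · [...] = (4.75)·(1.5284) + (2.75)·(1.0053) = 10.0242.

Step 5 — scale by n: T² = 4 · 10.0242 = 40.0966.

T² ≈ 40.0966


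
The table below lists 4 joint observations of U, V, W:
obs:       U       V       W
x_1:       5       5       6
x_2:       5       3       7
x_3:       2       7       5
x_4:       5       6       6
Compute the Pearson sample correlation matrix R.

Step 1 — column means:
  mean(U) = (5 + 5 + 2 + 5) / 4 = 17/4 = 4.25
  mean(V) = (5 + 3 + 7 + 6) / 4 = 21/4 = 5.25
  mean(W) = (6 + 7 + 5 + 6) / 4 = 24/4 = 6

Step 2 — sample variances and covariances s[i,j] = (1/(n-1)) · Σ_k (x_{k,i} - mean_i) · (x_{k,j} - mean_j), with n-1 = 3:
  s[U,U] = ((0.75)·(0.75) + (0.75)·(0.75) + (-2.25)·(-2.25) + (0.75)·(0.75)) / 3 = 6.75/3 = 2.25
  s[U,V] = ((0.75)·(-0.25) + (0.75)·(-2.25) + (-2.25)·(1.75) + (0.75)·(0.75)) / 3 = -5.25/3 = -1.75
  s[U,W] = ((0.75)·(0) + (0.75)·(1) + (-2.25)·(-1) + (0.75)·(0)) / 3 = 3/3 = 1
  s[V,V] = ((-0.25)·(-0.25) + (-2.25)·(-2.25) + (1.75)·(1.75) + (0.75)·(0.75)) / 3 = 8.75/3 = 2.9167
  s[V,W] = ((-0.25)·(0) + (-2.25)·(1) + (1.75)·(-1) + (0.75)·(0)) / 3 = -4/3 = -1.3333
  s[W,W] = ((0)·(0) + (1)·(1) + (-1)·(-1) + (0)·(0)) / 3 = 2/3 = 0.6667
  Sample standard deviations s_i = √(s[i,i]):
  s(U) = √(2.25) = 1.5
  s(V) = √(2.9167) = 1.7078
  s(W) = √(0.6667) = 0.8165

Step 3 — r_{ij} = s_{ij} / (s_i · s_j):
  r[U,U] = 1 (diagonal).
  r[U,V] = -1.75 / (1.5 · 1.7078) = -1.75 / 2.5617 = -0.6831
  r[U,W] = 1 / (1.5 · 0.8165) = 1 / 1.2247 = 0.8165
  r[V,V] = 1 (diagonal).
  r[V,W] = -1.3333 / (1.7078 · 0.8165) = -1.3333 / 1.3944 = -0.9562
  r[W,W] = 1 (diagonal).

R is symmetric with unit diagonal. Assembling:

R = [[1, -0.6831, 0.8165],
 [-0.6831, 1, -0.9562],
 [0.8165, -0.9562, 1]]


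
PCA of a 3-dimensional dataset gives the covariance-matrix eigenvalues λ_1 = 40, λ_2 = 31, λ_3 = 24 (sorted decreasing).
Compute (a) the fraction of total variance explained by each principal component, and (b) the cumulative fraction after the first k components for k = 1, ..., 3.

Step 1 — total variance = trace(Sigma) = Σ λ_i = 40 + 31 + 24 = 95.

Step 2 — fraction explained by component i = λ_i / Σ λ:
  PC1: 40/95 = 0.4211
  PC2: 31/95 = 0.3263
  PC3: 24/95 = 0.2526

Step 3 — cumulative fraction after k components = (λ_1 + ... + λ_k) / Σ λ:
  k = 1: 40/95 = 0.4211
  k = 2: (40 + 31)/95 = 71/95 = 0.7474
  k = 3: (40 + 31 + 24)/95 = 95/95 = 1

Summary (fraction, with percent):

explained: PC1 0.4211 (42.11%), PC2 0.3263 (32.63%), PC3 0.2526 (25.26%);  cumulative: 0.4211, 0.7474, 1


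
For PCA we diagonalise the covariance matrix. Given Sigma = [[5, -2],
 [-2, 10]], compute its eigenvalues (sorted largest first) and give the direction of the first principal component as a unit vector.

Step 1 — characteristic polynomial of 2×2 Sigma:
  det(Sigma - λI) = λ² - trace · λ + det = 0.
  trace = 5 + 10 = 15, det = 5·10 - (-2)² = 46.
Step 2 — discriminant:
  Δ = trace² - 4·det = 225 - 184 = 41.
Step 3 — eigenvalues:
  λ = (trace ± √Δ)/2 = (15 ± 6.4031)/2,
  λ_1 = 10.7016,  λ_2 = 4.2984.

Step 4 — unit eigenvector for λ_1: solve (Sigma - λ_1 I)v = 0. First row:
  (5 - 10.7016)·v_x + (-2)·v_y = 0, i.e. (-5.7016)·v_x + (-2)·v_y = 0,
  so v ∝ (b, λ_1 - a) = (-2, 5.7016); multiply by -1 so the first entry is positive: u = (2, -5.7016).
  ||u|| = √((2)² + (-5.7016)²) = √(36.5078) ≈ 6.0422,
  v_1 = u/||u|| ≈ (0.331, -0.9436) (||v_1|| = 1).

λ_1 = 10.7016,  λ_2 = 4.2984;  v_1 ≈ (0.331, -0.9436)


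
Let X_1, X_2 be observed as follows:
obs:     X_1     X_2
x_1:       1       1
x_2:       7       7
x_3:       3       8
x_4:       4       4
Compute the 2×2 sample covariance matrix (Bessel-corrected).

Step 1 — column means:
  mean(X_1) = (1 + 7 + 3 + 4) / 4 = 15/4 = 3.75
  mean(X_2) = (1 + 7 + 8 + 4) / 4 = 20/4 = 5

Step 2 — sample covariance S[i,j] = (1/(n-1)) · Σ_k (x_{k,i} - mean_i) · (x_{k,j} - mean_j), with n-1 = 3.
  S[X_1,X_1] = ((-2.75)·(-2.75) + (3.25)·(3.25) + (-0.75)·(-0.75) + (0.25)·(0.25)) / 3 = 18.75/3 = 6.25
  S[X_1,X_2] = ((-2.75)·(-4) + (3.25)·(2) + (-0.75)·(3) + (0.25)·(-1)) / 3 = 15/3 = 5
  S[X_2,X_2] = ((-4)·(-4) + (2)·(2) + (3)·(3) + (-1)·(-1)) / 3 = 30/3 = 10

S is symmetric (S[j,i] = S[i,j]). Assembling:

S = [[6.25, 5],
 [5, 10]]


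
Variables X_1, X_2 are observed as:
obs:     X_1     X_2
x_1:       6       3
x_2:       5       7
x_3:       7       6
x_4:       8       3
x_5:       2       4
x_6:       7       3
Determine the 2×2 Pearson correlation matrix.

Step 1 — column means:
  mean(X_1) = (6 + 5 + 7 + 8 + 2 + 7) / 6 = 35/6 = 5.8333
  mean(X_2) = (3 + 7 + 6 + 3 + 4 + 3) / 6 = 26/6 = 4.3333

Step 2 — sample variances and covariances s[i,j] = (1/(n-1)) · Σ_k (x_{k,i} - mean_i) · (x_{k,j} - mean_j), with n-1 = 5:
  s[X_1,X_1] = ((0.1667)·(0.1667) + (-0.8333)·(-0.8333) + (1.1667)·(1.1667) + (2.1667)·(2.1667) + (-3.8333)·(-3.8333) + (1.1667)·(1.1667)) / 5 = 22.8333/5 = 4.5667
  s[X_1,X_2] = ((0.1667)·(-1.3333) + (-0.8333)·(2.6667) + (1.1667)·(1.6667) + (2.1667)·(-1.3333) + (-3.8333)·(-0.3333) + (1.1667)·(-1.3333)) / 5 = -3.6667/5 = -0.7333
  s[X_2,X_2] = ((-1.3333)·(-1.3333) + (2.6667)·(2.6667) + (1.6667)·(1.6667) + (-1.3333)·(-1.3333) + (-0.3333)·(-0.3333) + (-1.3333)·(-1.3333)) / 5 = 15.3333/5 = 3.0667
  Sample standard deviations s_i = √(s[i,i]):
  s(X_1) = √(4.5667) = 2.137
  s(X_2) = √(3.0667) = 1.7512

Step 3 — r_{ij} = s_{ij} / (s_i · s_j):
  r[X_1,X_1] = 1 (diagonal).
  r[X_1,X_2] = -0.7333 / (2.137 · 1.7512) = -0.7333 / 3.7423 = -0.196
  r[X_2,X_2] = 1 (diagonal).

R is symmetric with unit diagonal. Assembling:

R = [[1, -0.196],
 [-0.196, 1]]


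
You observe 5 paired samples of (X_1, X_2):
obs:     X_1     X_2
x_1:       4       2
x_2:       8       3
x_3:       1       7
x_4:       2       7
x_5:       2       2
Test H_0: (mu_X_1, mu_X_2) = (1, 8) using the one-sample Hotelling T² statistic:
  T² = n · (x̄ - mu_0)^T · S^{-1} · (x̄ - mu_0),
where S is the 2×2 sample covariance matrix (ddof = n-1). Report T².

Step 1 — sample mean vector:
  mean(X_1) = (4 + 8 + 1 + 2 + 2) / 5 = 17/5 = 3.4
  mean(X_2) = (2 + 3 + 7 + 7 + 2) / 5 = 21/5 = 4.2
  x̄ = (3.4, 4.2),  deviation x̄ - mu_0 = (3.4, 4.2) - (1, 8) = (2.4, -3.8).

Step 2 — sample covariance matrix, S[i,j] = (1/(n-1)) · Σ_k (x_{k,i} - mean_i) · (x_{k,j} - mean_j), divisor n-1 = 4:
  S[X_1,X_1] = ((0.6)·(0.6) + (4.6)·(4.6) + (-2.4)·(-2.4) + (-1.4)·(-1.4) + (-1.4)·(-1.4)) / 4 = 31.2/4 = 7.8
  S[X_1,X_2] = ((0.6)·(-2.2) + (4.6)·(-1.2) + (-2.4)·(2.8) + (-1.4)·(2.8) + (-1.4)·(-2.2)) / 4 = -14.4/4 = -3.6
  S[X_2,X_2] = ((-2.2)·(-2.2) + (-1.2)·(-1.2) + (2.8)·(2.8) + (2.8)·(2.8) + (-2.2)·(-2.2)) / 4 = 26.8/4 = 6.7
  S = [[7.8, -3.6],
 [-3.6, 6.7]].

Step 3 — invert S. det(S) = 7.8·6.7 - (-3.6)² = 39.3.
  S^{-1} = (1/det) · [[d, -b], [-b, a]] = [[0.1705, 0.0916],
 [0.0916, 0.1985]].

Step 4 — quadratic form (x̄ - mu_0)^T · S^{-1} · (x̄ - mu_0):
  S^{-1} · (x̄ - mu_0) = (0.0611, -0.5344),
  (x̄ - mu_0)^T · [...] = (2.4)·(0.0611) + (-3.8)·(-0.5344) = 2.1771.

Step 5 — scale by n: T² = 5 · 2.1771 = 10.8855.

T² ≈ 10.8855


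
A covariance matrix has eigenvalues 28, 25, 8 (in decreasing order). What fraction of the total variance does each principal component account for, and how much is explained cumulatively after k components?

Step 1 — total variance = trace(Sigma) = Σ λ_i = 28 + 25 + 8 = 61.

Step 2 — fraction explained by component i = λ_i / Σ λ:
  PC1: 28/61 = 0.459
  PC2: 25/61 = 0.4098
  PC3: 8/61 = 0.1311

Step 3 — cumulative fraction after k components = (λ_1 + ... + λ_k) / Σ λ:
  k = 1: 28/61 = 0.459
  k = 2: (28 + 25)/61 = 53/61 = 0.8689
  k = 3: (28 + 25 + 8)/61 = 61/61 = 1

Summary (fraction, with percent):

explained: PC1 0.459 (45.9%), PC2 0.4098 (40.98%), PC3 0.1311 (13.11%);  cumulative: 0.459, 0.8689, 1


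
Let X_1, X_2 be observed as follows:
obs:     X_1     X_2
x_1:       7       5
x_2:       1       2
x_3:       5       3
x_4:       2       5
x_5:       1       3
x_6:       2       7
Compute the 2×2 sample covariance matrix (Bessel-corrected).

Step 1 — column means:
  mean(X_1) = (7 + 1 + 5 + 2 + 1 + 2) / 6 = 18/6 = 3
  mean(X_2) = (5 + 2 + 3 + 5 + 3 + 7) / 6 = 25/6 = 4.1667

Step 2 — sample covariance S[i,j] = (1/(n-1)) · Σ_k (x_{k,i} - mean_i) · (x_{k,j} - mean_j), with n-1 = 5.
  S[X_1,X_1] = ((4)·(4) + (-2)·(-2) + (2)·(2) + (-1)·(-1) + (-2)·(-2) + (-1)·(-1)) / 5 = 30/5 = 6
  S[X_1,X_2] = ((4)·(0.8333) + (-2)·(-2.1667) + (2)·(-1.1667) + (-1)·(0.8333) + (-2)·(-1.1667) + (-1)·(2.8333)) / 5 = 4/5 = 0.8
  S[X_2,X_2] = ((0.8333)·(0.8333) + (-2.1667)·(-2.1667) + (-1.1667)·(-1.1667) + (0.8333)·(0.8333) + (-1.1667)·(-1.1667) + (2.8333)·(2.8333)) / 5 = 16.8333/5 = 3.3667

S is symmetric (S[j,i] = S[i,j]). Assembling:

S = [[6, 0.8],
 [0.8, 3.3667]]


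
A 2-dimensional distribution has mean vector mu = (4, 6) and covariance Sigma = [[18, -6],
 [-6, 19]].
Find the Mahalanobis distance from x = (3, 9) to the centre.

Step 1 — centre the observation: (x - mu) = (-1, 3).

Step 2 — invert Sigma. det(Sigma) = 18·19 - (-6)² = 306.
  Sigma^{-1} = (1/det) · [[d, -b], [-b, a]] = [[0.0621, 0.0196],
 [0.0196, 0.0588]].

Step 3 — form the quadratic (x - mu)^T · Sigma^{-1} · (x - mu):
  Sigma^{-1} · (x - mu) = (-0.0033, 0.1569).
  (x - mu)^T · [Sigma^{-1} · (x - mu)] = (-1)·(-0.0033) + (3)·(0.1569) = 0.4739.

Step 4 — take square root: d = √(0.4739) ≈ 0.6884.

d(x, mu) = √(0.4739) ≈ 0.6884


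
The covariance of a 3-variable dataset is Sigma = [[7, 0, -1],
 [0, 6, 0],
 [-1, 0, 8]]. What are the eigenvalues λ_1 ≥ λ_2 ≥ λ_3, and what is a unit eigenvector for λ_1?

Step 1 — characteristic polynomial p(λ) = det(λI - Sigma) = λ³ - tr·λ² + c_1·λ - det, where tr = trace, c_1 = sum of the principal 2×2 minors, det = det(Sigma):
  tr = 7 + 6 + 8 = 21,
  c_1 = (7·6 - (0)²) + (7·8 - (-1)²) + (6·8 - (0)²) = 42 + 55 + 48 = 145,
  det = 7·(6·8 - (0)²) - (0)·((0)·8 - (0)·(-1)) + (-1)·((0)·(0) - 6·(-1)) = 7·(48) - (0)·(0) + (-1)·(6) = 330.
  So p(λ) = λ³ - 21λ² + 145λ - 330.
Step 2 — look for an integer root (rational root theorem: any rational root is an integer divisor of 330). Testing λ = 6:
  p(6) = 216 - 756 + 870 - 330 = 0  ✓
  Dividing out (λ - 6): p(λ) = (λ - 6)(λ² - 15λ + 55).
Step 3 — remaining eigenvalues from the quadratic λ² - 15λ + 55 = 0:
  Δ = 15² - 4·55 = 225 - 220 = 5,  λ = (15 ± √5)/2 = (15 ± 2.2361)/2 ≈ 8.618 or 6.382.
  Sorted: λ_1 = 8.618,  λ_2 = 6.382,  λ_3 = 6  (check: sum = 21 = tr ✓).

Step 4 — unit eigenvector for λ_1 ≈ 8.618: v spans the null space of (Sigma - λ_1 I), whose rows are
  r_1 = (-1.618, 0, -1),  r_2 = (0, -2.618, 0),  r_3 = (-1, 0, -0.618).
  v is orthogonal to every row, so take v ∝ r_1 × r_2 = ((0)·(0) - (-1)·(-2.618), (-1)·(0) - (-1.618)·(0), (-1.618)·(-2.618) - (0)·(0)) ≈ (-2.618, 0, 4.2361).
  Rescale (multiply by -1 so the first nonzero entry is positive): u = (2.618, 0, -4.2361).
  ||u|| = √((2.618)² + (0)² + (-4.2361)²) = √(24.7984) ≈ 4.9798,  v_1 = u/||u|| ≈ (0.5257, 0, -0.8507) (||v_1|| = 1).

λ_1 = 8.618,  λ_2 = 6.382,  λ_3 = 6;  v_1 ≈ (0.5257, 0, -0.8507)


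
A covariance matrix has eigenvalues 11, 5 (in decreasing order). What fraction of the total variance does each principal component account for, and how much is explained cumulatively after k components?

Step 1 — total variance = trace(Sigma) = Σ λ_i = 11 + 5 = 16.

Step 2 — fraction explained by component i = λ_i / Σ λ:
  PC1: 11/16 = 0.6875
  PC2: 5/16 = 0.3125

Step 3 — cumulative fraction after k components = (λ_1 + ... + λ_k) / Σ λ:
  k = 1: 11/16 = 0.6875
  k = 2: (11 + 5)/16 = 16/16 = 1

Summary (fraction, with percent):

explained: PC1 0.6875 (68.75%), PC2 0.3125 (31.25%);  cumulative: 0.6875, 1


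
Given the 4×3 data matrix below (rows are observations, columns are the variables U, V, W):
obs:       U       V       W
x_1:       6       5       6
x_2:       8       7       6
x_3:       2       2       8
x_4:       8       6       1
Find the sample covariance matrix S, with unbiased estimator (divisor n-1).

Step 1 — column means:
  mean(U) = (6 + 8 + 2 + 8) / 4 = 24/4 = 6
  mean(V) = (5 + 7 + 2 + 6) / 4 = 20/4 = 5
  mean(W) = (6 + 6 + 8 + 1) / 4 = 21/4 = 5.25

Step 2 — sample covariance S[i,j] = (1/(n-1)) · Σ_k (x_{k,i} - mean_i) · (x_{k,j} - mean_j), with n-1 = 3.
  S[U,U] = ((0)·(0) + (2)·(2) + (-4)·(-4) + (2)·(2)) / 3 = 24/3 = 8
  S[U,V] = ((0)·(0) + (2)·(2) + (-4)·(-3) + (2)·(1)) / 3 = 18/3 = 6
  S[U,W] = ((0)·(0.75) + (2)·(0.75) + (-4)·(2.75) + (2)·(-4.25)) / 3 = -18/3 = -6
  S[V,V] = ((0)·(0) + (2)·(2) + (-3)·(-3) + (1)·(1)) / 3 = 14/3 = 4.6667
  S[V,W] = ((0)·(0.75) + (2)·(0.75) + (-3)·(2.75) + (1)·(-4.25)) / 3 = -11/3 = -3.6667
  S[W,W] = ((0.75)·(0.75) + (0.75)·(0.75) + (2.75)·(2.75) + (-4.25)·(-4.25)) / 3 = 26.75/3 = 8.9167

S is symmetric (S[j,i] = S[i,j]). Assembling:

S = [[8, 6, -6],
 [6, 4.6667, -3.6667],
 [-6, -3.6667, 8.9167]]


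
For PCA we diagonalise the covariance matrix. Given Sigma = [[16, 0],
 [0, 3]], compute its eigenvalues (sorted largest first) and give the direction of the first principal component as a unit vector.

Step 1 — characteristic polynomial of 2×2 Sigma:
  det(Sigma - λI) = λ² - trace · λ + det = 0.
  trace = 16 + 3 = 19, det = 16·3 - (0)² = 48.
Step 2 — discriminant:
  Δ = trace² - 4·det = 361 - 192 = 169.
Step 3 — eigenvalues:
  λ = (trace ± √Δ)/2 = (19 ± 13)/2,
  λ_1 = 16,  λ_2 = 3.

Step 4 — unit eigenvector for λ_1: Sigma is diagonal, so its eigenvectors are the coordinate axes. λ_1 = 16 is the diagonal entry on the first coordinate axis, hence
  v_1 = (1, 0) (||v_1|| = 1).

λ_1 = 16,  λ_2 = 3;  v_1 ≈ (1, 0)


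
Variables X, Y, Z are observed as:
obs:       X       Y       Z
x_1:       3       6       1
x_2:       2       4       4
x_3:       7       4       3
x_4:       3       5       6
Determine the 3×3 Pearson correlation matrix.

Step 1 — column means:
  mean(X) = (3 + 2 + 7 + 3) / 4 = 15/4 = 3.75
  mean(Y) = (6 + 4 + 4 + 5) / 4 = 19/4 = 4.75
  mean(Z) = (1 + 4 + 3 + 6) / 4 = 14/4 = 3.5

Step 2 — sample variances and covariances s[i,j] = (1/(n-1)) · Σ_k (x_{k,i} - mean_i) · (x_{k,j} - mean_j), with n-1 = 3:
  s[X,X] = ((-0.75)·(-0.75) + (-1.75)·(-1.75) + (3.25)·(3.25) + (-0.75)·(-0.75)) / 3 = 14.75/3 = 4.9167
  s[X,Y] = ((-0.75)·(1.25) + (-1.75)·(-0.75) + (3.25)·(-0.75) + (-0.75)·(0.25)) / 3 = -2.25/3 = -0.75
  s[X,Z] = ((-0.75)·(-2.5) + (-1.75)·(0.5) + (3.25)·(-0.5) + (-0.75)·(2.5)) / 3 = -2.5/3 = -0.8333
  s[Y,Y] = ((1.25)·(1.25) + (-0.75)·(-0.75) + (-0.75)·(-0.75) + (0.25)·(0.25)) / 3 = 2.75/3 = 0.9167
  s[Y,Z] = ((1.25)·(-2.5) + (-0.75)·(0.5) + (-0.75)·(-0.5) + (0.25)·(2.5)) / 3 = -2.5/3 = -0.8333
  s[Z,Z] = ((-2.5)·(-2.5) + (0.5)·(0.5) + (-0.5)·(-0.5) + (2.5)·(2.5)) / 3 = 13/3 = 4.3333
  Sample standard deviations s_i = √(s[i,i]):
  s(X) = √(4.9167) = 2.2174
  s(Y) = √(0.9167) = 0.9574
  s(Z) = √(4.3333) = 2.0817

Step 3 — r_{ij} = s_{ij} / (s_i · s_j):
  r[X,X] = 1 (diagonal).
  r[X,Y] = -0.75 / (2.2174 · 0.9574) = -0.75 / 2.123 = -0.3533
  r[X,Z] = -0.8333 / (2.2174 · 2.0817) = -0.8333 / 4.6158 = -0.1805
  r[Y,Y] = 1 (diagonal).
  r[Y,Z] = -0.8333 / (0.9574 · 2.0817) = -0.8333 / 1.993 = -0.4181
  r[Z,Z] = 1 (diagonal).

R is symmetric with unit diagonal. Assembling:

R = [[1, -0.3533, -0.1805],
 [-0.3533, 1, -0.4181],
 [-0.1805, -0.4181, 1]]


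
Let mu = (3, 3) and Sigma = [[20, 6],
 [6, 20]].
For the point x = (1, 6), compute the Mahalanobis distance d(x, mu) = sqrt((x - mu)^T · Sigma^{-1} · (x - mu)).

Step 1 — centre the observation: (x - mu) = (-2, 3).

Step 2 — invert Sigma. det(Sigma) = 20·20 - (6)² = 364.
  Sigma^{-1} = (1/det) · [[d, -b], [-b, a]] = [[0.0549, -0.0165],
 [-0.0165, 0.0549]].

Step 3 — form the quadratic (x - mu)^T · Sigma^{-1} · (x - mu):
  Sigma^{-1} · (x - mu) = (-0.1593, 0.1978).
  (x - mu)^T · [Sigma^{-1} · (x - mu)] = (-2)·(-0.1593) + (3)·(0.1978) = 0.9121.

Step 4 — take square root: d = √(0.9121) ≈ 0.955.

d(x, mu) = √(0.9121) ≈ 0.955


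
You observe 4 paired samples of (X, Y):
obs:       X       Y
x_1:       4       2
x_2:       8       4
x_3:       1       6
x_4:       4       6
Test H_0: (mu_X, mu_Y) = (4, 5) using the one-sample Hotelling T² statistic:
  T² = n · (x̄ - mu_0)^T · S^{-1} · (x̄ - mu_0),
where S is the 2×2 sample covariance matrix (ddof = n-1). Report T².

Step 1 — sample mean vector:
  mean(X) = (4 + 8 + 1 + 4) / 4 = 17/4 = 4.25
  mean(Y) = (2 + 4 + 6 + 6) / 4 = 18/4 = 4.5
  x̄ = (4.25, 4.5),  deviation x̄ - mu_0 = (4.25, 4.5) - (4, 5) = (0.25, -0.5).

Step 2 — sample covariance matrix, S[i,j] = (1/(n-1)) · Σ_k (x_{k,i} - mean_i) · (x_{k,j} - mean_j), divisor n-1 = 3:
  S[X,X] = ((-0.25)·(-0.25) + (3.75)·(3.75) + (-3.25)·(-3.25) + (-0.25)·(-0.25)) / 3 = 24.75/3 = 8.25
  S[X,Y] = ((-0.25)·(-2.5) + (3.75)·(-0.5) + (-3.25)·(1.5) + (-0.25)·(1.5)) / 3 = -6.5/3 = -2.1667
  S[Y,Y] = ((-2.5)·(-2.5) + (-0.5)·(-0.5) + (1.5)·(1.5) + (1.5)·(1.5)) / 3 = 11/3 = 3.6667
  S = [[8.25, -2.1667],
 [-2.1667, 3.6667]].

Step 3 — invert S. det(S) = 8.25·3.6667 - (-2.1667)² = 25.5556.
  S^{-1} = (1/det) · [[d, -b], [-b, a]] = [[0.1435, 0.0848],
 [0.0848, 0.3228]].

Step 4 — quadratic form (x̄ - mu_0)^T · S^{-1} · (x̄ - mu_0):
  S^{-1} · (x̄ - mu_0) = (-0.0065, -0.1402),
  (x̄ - mu_0)^T · [...] = (0.25)·(-0.0065) + (-0.5)·(-0.1402) = 0.0685.

Step 5 — scale by n: T² = 4 · 0.0685 = 0.2739.

T² ≈ 0.2739


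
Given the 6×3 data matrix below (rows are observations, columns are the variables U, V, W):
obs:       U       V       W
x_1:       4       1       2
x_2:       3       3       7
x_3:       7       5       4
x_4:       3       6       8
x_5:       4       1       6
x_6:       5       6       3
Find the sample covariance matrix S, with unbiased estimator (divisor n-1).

Step 1 — column means:
  mean(U) = (4 + 3 + 7 + 3 + 4 + 5) / 6 = 26/6 = 4.3333
  mean(V) = (1 + 3 + 5 + 6 + 1 + 6) / 6 = 22/6 = 3.6667
  mean(W) = (2 + 7 + 4 + 8 + 6 + 3) / 6 = 30/6 = 5

Step 2 — sample covariance S[i,j] = (1/(n-1)) · Σ_k (x_{k,i} - mean_i) · (x_{k,j} - mean_j), with n-1 = 5.
  S[U,U] = ((-0.3333)·(-0.3333) + (-1.3333)·(-1.3333) + (2.6667)·(2.6667) + (-1.3333)·(-1.3333) + (-0.3333)·(-0.3333) + (0.6667)·(0.6667)) / 5 = 11.3333/5 = 2.2667
  S[U,V] = ((-0.3333)·(-2.6667) + (-1.3333)·(-0.6667) + (2.6667)·(1.3333) + (-1.3333)·(2.3333) + (-0.3333)·(-2.6667) + (0.6667)·(2.3333)) / 5 = 4.6667/5 = 0.9333
  S[U,W] = ((-0.3333)·(-3) + (-1.3333)·(2) + (2.6667)·(-1) + (-1.3333)·(3) + (-0.3333)·(1) + (0.6667)·(-2)) / 5 = -10/5 = -2
  S[V,V] = ((-2.6667)·(-2.6667) + (-0.6667)·(-0.6667) + (1.3333)·(1.3333) + (2.3333)·(2.3333) + (-2.6667)·(-2.6667) + (2.3333)·(2.3333)) / 5 = 27.3333/5 = 5.4667
  S[V,W] = ((-2.6667)·(-3) + (-0.6667)·(2) + (1.3333)·(-1) + (2.3333)·(3) + (-2.6667)·(1) + (2.3333)·(-2)) / 5 = 5/5 = 1
  S[W,W] = ((-3)·(-3) + (2)·(2) + (-1)·(-1) + (3)·(3) + (1)·(1) + (-2)·(-2)) / 5 = 28/5 = 5.6

S is symmetric (S[j,i] = S[i,j]). Assembling:

S = [[2.2667, 0.9333, -2],
 [0.9333, 5.4667, 1],
 [-2, 1, 5.6]]


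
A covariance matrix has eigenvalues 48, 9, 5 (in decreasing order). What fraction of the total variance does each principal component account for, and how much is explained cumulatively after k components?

Step 1 — total variance = trace(Sigma) = Σ λ_i = 48 + 9 + 5 = 62.

Step 2 — fraction explained by component i = λ_i / Σ λ:
  PC1: 48/62 = 0.7742
  PC2: 9/62 = 0.1452
  PC3: 5/62 = 0.0806

Step 3 — cumulative fraction after k components = (λ_1 + ... + λ_k) / Σ λ:
  k = 1: 48/62 = 0.7742
  k = 2: (48 + 9)/62 = 57/62 = 0.9194
  k = 3: (48 + 9 + 5)/62 = 62/62 = 1

Summary (fraction, with percent):

explained: PC1 0.7742 (77.42%), PC2 0.1452 (14.52%), PC3 0.0806 (8.06%);  cumulative: 0.7742, 0.9194, 1


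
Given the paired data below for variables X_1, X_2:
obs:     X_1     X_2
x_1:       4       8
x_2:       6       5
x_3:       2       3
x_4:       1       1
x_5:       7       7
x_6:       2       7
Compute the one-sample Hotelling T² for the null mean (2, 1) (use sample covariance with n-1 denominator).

Step 1 — sample mean vector:
  mean(X_1) = (4 + 6 + 2 + 1 + 7 + 2) / 6 = 22/6 = 3.6667
  mean(X_2) = (8 + 5 + 3 + 1 + 7 + 7) / 6 = 31/6 = 5.1667
  x̄ = (3.6667, 5.1667),  deviation x̄ - mu_0 = (3.6667, 5.1667) - (2, 1) = (1.6667, 4.1667).

Step 2 — sample covariance matrix, S[i,j] = (1/(n-1)) · Σ_k (x_{k,i} - mean_i) · (x_{k,j} - mean_j), divisor n-1 = 5:
  S[X_1,X_1] = ((0.3333)·(0.3333) + (2.3333)·(2.3333) + (-1.6667)·(-1.6667) + (-2.6667)·(-2.6667) + (3.3333)·(3.3333) + (-1.6667)·(-1.6667)) / 5 = 29.3333/5 = 5.8667
  S[X_1,X_2] = ((0.3333)·(2.8333) + (2.3333)·(-0.1667) + (-1.6667)·(-2.1667) + (-2.6667)·(-4.1667) + (3.3333)·(1.8333) + (-1.6667)·(1.8333)) / 5 = 18.3333/5 = 3.6667
  S[X_2,X_2] = ((2.8333)·(2.8333) + (-0.1667)·(-0.1667) + (-2.1667)·(-2.1667) + (-4.1667)·(-4.1667) + (1.8333)·(1.8333) + (1.8333)·(1.8333)) / 5 = 36.8333/5 = 7.3667
  S = [[5.8667, 3.6667],
 [3.6667, 7.3667]].

Step 3 — invert S. det(S) = 5.8667·7.3667 - (3.6667)² = 29.7733.
  S^{-1} = (1/det) · [[d, -b], [-b, a]] = [[0.2474, -0.1232],
 [-0.1232, 0.197]].

Step 4 — quadratic form (x̄ - mu_0)^T · S^{-1} · (x̄ - mu_0):
  S^{-1} · (x̄ - mu_0) = (-0.1008, 0.6158),
  (x̄ - mu_0)^T · [...] = (1.6667)·(-0.1008) + (4.1667)·(0.6158) = 2.3977.

Step 5 — scale by n: T² = 6 · 2.3977 = 14.3865.

T² ≈ 14.3865


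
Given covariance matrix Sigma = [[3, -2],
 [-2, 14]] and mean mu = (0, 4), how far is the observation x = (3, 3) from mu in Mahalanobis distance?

Step 1 — centre the observation: (x - mu) = (3, -1).

Step 2 — invert Sigma. det(Sigma) = 3·14 - (-2)² = 38.
  Sigma^{-1} = (1/det) · [[d, -b], [-b, a]] = [[0.3684, 0.0526],
 [0.0526, 0.0789]].

Step 3 — form the quadratic (x - mu)^T · Sigma^{-1} · (x - mu):
  Sigma^{-1} · (x - mu) = (1.0526, 0.0789).
  (x - mu)^T · [Sigma^{-1} · (x - mu)] = (3)·(1.0526) + (-1)·(0.0789) = 3.0789.

Step 4 — take square root: d = √(3.0789) ≈ 1.7547.

d(x, mu) = √(3.0789) ≈ 1.7547


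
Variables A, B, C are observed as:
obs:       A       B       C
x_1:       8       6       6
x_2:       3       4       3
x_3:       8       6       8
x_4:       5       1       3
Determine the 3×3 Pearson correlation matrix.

Step 1 — column means:
  mean(A) = (8 + 3 + 8 + 5) / 4 = 24/4 = 6
  mean(B) = (6 + 4 + 6 + 1) / 4 = 17/4 = 4.25
  mean(C) = (6 + 3 + 8 + 3) / 4 = 20/4 = 5

Step 2 — sample variances and covariances s[i,j] = (1/(n-1)) · Σ_k (x_{k,i} - mean_i) · (x_{k,j} - mean_j), with n-1 = 3:
  s[A,A] = ((2)·(2) + (-3)·(-3) + (2)·(2) + (-1)·(-1)) / 3 = 18/3 = 6
  s[A,B] = ((2)·(1.75) + (-3)·(-0.25) + (2)·(1.75) + (-1)·(-3.25)) / 3 = 11/3 = 3.6667
  s[A,C] = ((2)·(1) + (-3)·(-2) + (2)·(3) + (-1)·(-2)) / 3 = 16/3 = 5.3333
  s[B,B] = ((1.75)·(1.75) + (-0.25)·(-0.25) + (1.75)·(1.75) + (-3.25)·(-3.25)) / 3 = 16.75/3 = 5.5833
  s[B,C] = ((1.75)·(1) + (-0.25)·(-2) + (1.75)·(3) + (-3.25)·(-2)) / 3 = 14/3 = 4.6667
  s[C,C] = ((1)·(1) + (-2)·(-2) + (3)·(3) + (-2)·(-2)) / 3 = 18/3 = 6
  Sample standard deviations s_i = √(s[i,i]):
  s(A) = √(6) = 2.4495
  s(B) = √(5.5833) = 2.3629
  s(C) = √(6) = 2.4495

Step 3 — r_{ij} = s_{ij} / (s_i · s_j):
  r[A,A] = 1 (diagonal).
  r[A,B] = 3.6667 / (2.4495 · 2.3629) = 3.6667 / 5.7879 = 0.6335
  r[A,C] = 5.3333 / (2.4495 · 2.4495) = 5.3333 / 6 = 0.8889
  r[B,B] = 1 (diagonal).
  r[B,C] = 4.6667 / (2.3629 · 2.4495) = 4.6667 / 5.7879 = 0.8063
  r[C,C] = 1 (diagonal).

R is symmetric with unit diagonal. Assembling:

R = [[1, 0.6335, 0.8889],
 [0.6335, 1, 0.8063],
 [0.8889, 0.8063, 1]]


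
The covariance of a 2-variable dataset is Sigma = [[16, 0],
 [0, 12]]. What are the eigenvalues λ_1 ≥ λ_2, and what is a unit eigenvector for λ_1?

Step 1 — characteristic polynomial of 2×2 Sigma:
  det(Sigma - λI) = λ² - trace · λ + det = 0.
  trace = 16 + 12 = 28, det = 16·12 - (0)² = 192.
Step 2 — discriminant:
  Δ = trace² - 4·det = 784 - 768 = 16.
Step 3 — eigenvalues:
  λ = (trace ± √Δ)/2 = (28 ± 4)/2,
  λ_1 = 16,  λ_2 = 12.

Step 4 — unit eigenvector for λ_1: Sigma is diagonal, so its eigenvectors are the coordinate axes. λ_1 = 16 is the diagonal entry on the first coordinate axis, hence
  v_1 = (1, 0) (||v_1|| = 1).

λ_1 = 16,  λ_2 = 12;  v_1 ≈ (1, 0)


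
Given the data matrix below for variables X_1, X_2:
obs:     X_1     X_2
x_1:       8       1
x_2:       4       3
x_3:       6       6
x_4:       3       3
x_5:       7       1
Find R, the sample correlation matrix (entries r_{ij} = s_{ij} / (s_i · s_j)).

Step 1 — column means:
  mean(X_1) = (8 + 4 + 6 + 3 + 7) / 5 = 28/5 = 5.6
  mean(X_2) = (1 + 3 + 6 + 3 + 1) / 5 = 14/5 = 2.8

Step 2 — sample variances and covariances s[i,j] = (1/(n-1)) · Σ_k (x_{k,i} - mean_i) · (x_{k,j} - mean_j), with n-1 = 4:
  s[X_1,X_1] = ((2.4)·(2.4) + (-1.6)·(-1.6) + (0.4)·(0.4) + (-2.6)·(-2.6) + (1.4)·(1.4)) / 4 = 17.2/4 = 4.3
  s[X_1,X_2] = ((2.4)·(-1.8) + (-1.6)·(0.2) + (0.4)·(3.2) + (-2.6)·(0.2) + (1.4)·(-1.8)) / 4 = -6.4/4 = -1.6
  s[X_2,X_2] = ((-1.8)·(-1.8) + (0.2)·(0.2) + (3.2)·(3.2) + (0.2)·(0.2) + (-1.8)·(-1.8)) / 4 = 16.8/4 = 4.2
  Sample standard deviations s_i = √(s[i,i]):
  s(X_1) = √(4.3) = 2.0736
  s(X_2) = √(4.2) = 2.0494

Step 3 — r_{ij} = s_{ij} / (s_i · s_j):
  r[X_1,X_1] = 1 (diagonal).
  r[X_1,X_2] = -1.6 / (2.0736 · 2.0494) = -1.6 / 4.2497 = -0.3765
  r[X_2,X_2] = 1 (diagonal).

R is symmetric with unit diagonal. Assembling:

R = [[1, -0.3765],
 [-0.3765, 1]]


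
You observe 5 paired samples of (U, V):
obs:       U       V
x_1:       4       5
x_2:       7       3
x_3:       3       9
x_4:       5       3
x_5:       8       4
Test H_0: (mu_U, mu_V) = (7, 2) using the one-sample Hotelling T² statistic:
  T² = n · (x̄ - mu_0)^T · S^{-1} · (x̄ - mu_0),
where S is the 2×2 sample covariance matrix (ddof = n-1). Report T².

Step 1 — sample mean vector:
  mean(U) = (4 + 7 + 3 + 5 + 8) / 5 = 27/5 = 5.4
  mean(V) = (5 + 3 + 9 + 3 + 4) / 5 = 24/5 = 4.8
  x̄ = (5.4, 4.8),  deviation x̄ - mu_0 = (5.4, 4.8) - (7, 2) = (-1.6, 2.8).

Step 2 — sample covariance matrix, S[i,j] = (1/(n-1)) · Σ_k (x_{k,i} - mean_i) · (x_{k,j} - mean_j), divisor n-1 = 4:
  S[U,U] = ((-1.4)·(-1.4) + (1.6)·(1.6) + (-2.4)·(-2.4) + (-0.4)·(-0.4) + (2.6)·(2.6)) / 4 = 17.2/4 = 4.3
  S[U,V] = ((-1.4)·(0.2) + (1.6)·(-1.8) + (-2.4)·(4.2) + (-0.4)·(-1.8) + (2.6)·(-0.8)) / 4 = -14.6/4 = -3.65
  S[V,V] = ((0.2)·(0.2) + (-1.8)·(-1.8) + (4.2)·(4.2) + (-1.8)·(-1.8) + (-0.8)·(-0.8)) / 4 = 24.8/4 = 6.2
  S = [[4.3, -3.65],
 [-3.65, 6.2]].

Step 3 — invert S. det(S) = 4.3·6.2 - (-3.65)² = 13.3375.
  S^{-1} = (1/det) · [[d, -b], [-b, a]] = [[0.4649, 0.2737],
 [0.2737, 0.3224]].

Step 4 — quadratic form (x̄ - mu_0)^T · S^{-1} · (x̄ - mu_0):
  S^{-1} · (x̄ - mu_0) = (0.0225, 0.4649),
  (x̄ - mu_0)^T · [...] = (-1.6)·(0.0225) + (2.8)·(0.4649) = 1.2656.

Step 5 — scale by n: T² = 5 · 1.2656 = 6.328.

T² ≈ 6.328


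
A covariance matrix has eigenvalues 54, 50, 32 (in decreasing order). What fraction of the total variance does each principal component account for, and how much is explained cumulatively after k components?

Step 1 — total variance = trace(Sigma) = Σ λ_i = 54 + 50 + 32 = 136.

Step 2 — fraction explained by component i = λ_i / Σ λ:
  PC1: 54/136 = 0.3971
  PC2: 50/136 = 0.3676
  PC3: 32/136 = 0.2353

Step 3 — cumulative fraction after k components = (λ_1 + ... + λ_k) / Σ λ:
  k = 1: 54/136 = 0.3971
  k = 2: (54 + 50)/136 = 104/136 = 0.7647
  k = 3: (54 + 50 + 32)/136 = 136/136 = 1

Summary (fraction, with percent):

explained: PC1 0.3971 (39.71%), PC2 0.3676 (36.76%), PC3 0.2353 (23.53%);  cumulative: 0.3971, 0.7647, 1


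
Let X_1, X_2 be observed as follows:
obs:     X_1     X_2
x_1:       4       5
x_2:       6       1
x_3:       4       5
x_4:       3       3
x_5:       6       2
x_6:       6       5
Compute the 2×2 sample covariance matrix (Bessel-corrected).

Step 1 — column means:
  mean(X_1) = (4 + 6 + 4 + 3 + 6 + 6) / 6 = 29/6 = 4.8333
  mean(X_2) = (5 + 1 + 5 + 3 + 2 + 5) / 6 = 21/6 = 3.5

Step 2 — sample covariance S[i,j] = (1/(n-1)) · Σ_k (x_{k,i} - mean_i) · (x_{k,j} - mean_j), with n-1 = 5.
  S[X_1,X_1] = ((-0.8333)·(-0.8333) + (1.1667)·(1.1667) + (-0.8333)·(-0.8333) + (-1.8333)·(-1.8333) + (1.1667)·(1.1667) + (1.1667)·(1.1667)) / 5 = 8.8333/5 = 1.7667
  S[X_1,X_2] = ((-0.8333)·(1.5) + (1.1667)·(-2.5) + (-0.8333)·(1.5) + (-1.8333)·(-0.5) + (1.1667)·(-1.5) + (1.1667)·(1.5)) / 5 = -4.5/5 = -0.9
  S[X_2,X_2] = ((1.5)·(1.5) + (-2.5)·(-2.5) + (1.5)·(1.5) + (-0.5)·(-0.5) + (-1.5)·(-1.5) + (1.5)·(1.5)) / 5 = 15.5/5 = 3.1

S is symmetric (S[j,i] = S[i,j]). Assembling:

S = [[1.7667, -0.9],
 [-0.9, 3.1]]


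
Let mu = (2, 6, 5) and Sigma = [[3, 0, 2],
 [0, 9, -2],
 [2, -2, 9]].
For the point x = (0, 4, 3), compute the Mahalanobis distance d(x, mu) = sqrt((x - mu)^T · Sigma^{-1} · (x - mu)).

Step 1 — centre the observation: (x - mu) = (-2, -2, -2).

Step 2 — invert Sigma (cofactor / det for 3×3, or solve directly):
  Sigma^{-1} = [[0.3949, -0.0205, -0.0923],
 [-0.0205, 0.1179, 0.0308],
 [-0.0923, 0.0308, 0.1385]].

Step 3 — form the quadratic (x - mu)^T · Sigma^{-1} · (x - mu):
  Sigma^{-1} · (x - mu) = (-0.5641, -0.2564, -0.1538).
  (x - mu)^T · [Sigma^{-1} · (x - mu)] = (-2)·(-0.5641) + (-2)·(-0.2564) + (-2)·(-0.1538) = 1.9487.

Step 4 — take square root: d = √(1.9487) ≈ 1.396.

d(x, mu) = √(1.9487) ≈ 1.396


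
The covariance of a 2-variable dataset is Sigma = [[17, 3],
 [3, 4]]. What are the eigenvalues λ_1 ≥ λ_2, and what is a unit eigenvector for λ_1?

Step 1 — characteristic polynomial of 2×2 Sigma:
  det(Sigma - λI) = λ² - trace · λ + det = 0.
  trace = 17 + 4 = 21, det = 17·4 - (3)² = 59.
Step 2 — discriminant:
  Δ = trace² - 4·det = 441 - 236 = 205.
Step 3 — eigenvalues:
  λ = (trace ± √Δ)/2 = (21 ± 14.3178)/2,
  λ_1 = 17.6589,  λ_2 = 3.3411.

Step 4 — unit eigenvector for λ_1: solve (Sigma - λ_1 I)v = 0. First row:
  (17 - 17.6589)·v_x + (3)·v_y = 0, i.e. (-0.6589)·v_x + (3)·v_y = 0,
  so v ∝ (b, λ_1 - a) = (3, 0.6589) = u.
  ||u|| = √((3)² + (0.6589)²) = √(9.4342) ≈ 3.0715,
  v_1 = u/||u|| ≈ (0.9767, 0.2145) (||v_1|| = 1).

λ_1 = 17.6589,  λ_2 = 3.3411;  v_1 ≈ (0.9767, 0.2145)


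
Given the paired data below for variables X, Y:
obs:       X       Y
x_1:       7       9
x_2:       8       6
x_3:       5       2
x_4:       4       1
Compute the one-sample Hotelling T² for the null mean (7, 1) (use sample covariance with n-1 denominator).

Step 1 — sample mean vector:
  mean(X) = (7 + 8 + 5 + 4) / 4 = 24/4 = 6
  mean(Y) = (9 + 6 + 2 + 1) / 4 = 18/4 = 4.5
  x̄ = (6, 4.5),  deviation x̄ - mu_0 = (6, 4.5) - (7, 1) = (-1, 3.5).

Step 2 — sample covariance matrix, S[i,j] = (1/(n-1)) · Σ_k (x_{k,i} - mean_i) · (x_{k,j} - mean_j), divisor n-1 = 3:
  S[X,X] = ((1)·(1) + (2)·(2) + (-1)·(-1) + (-2)·(-2)) / 3 = 10/3 = 3.3333
  S[X,Y] = ((1)·(4.5) + (2)·(1.5) + (-1)·(-2.5) + (-2)·(-3.5)) / 3 = 17/3 = 5.6667
  S[Y,Y] = ((4.5)·(4.5) + (1.5)·(1.5) + (-2.5)·(-2.5) + (-3.5)·(-3.5)) / 3 = 41/3 = 13.6667
  S = [[3.3333, 5.6667],
 [5.6667, 13.6667]].

Step 3 — invert S. det(S) = 3.3333·13.6667 - (5.6667)² = 13.4444.
  S^{-1} = (1/det) · [[d, -b], [-b, a]] = [[1.0165, -0.4215],
 [-0.4215, 0.2479]].

Step 4 — quadratic form (x̄ - mu_0)^T · S^{-1} · (x̄ - mu_0):
  S^{-1} · (x̄ - mu_0) = (-2.4917, 1.2893),
  (x̄ - mu_0)^T · [...] = (-1)·(-2.4917) + (3.5)·(1.2893) = 7.0041.

Step 5 — scale by n: T² = 4 · 7.0041 = 28.0165.

T² ≈ 28.0165


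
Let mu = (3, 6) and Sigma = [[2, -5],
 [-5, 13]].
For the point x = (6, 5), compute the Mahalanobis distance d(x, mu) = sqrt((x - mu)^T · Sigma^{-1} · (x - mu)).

Step 1 — centre the observation: (x - mu) = (3, -1).

Step 2 — invert Sigma. det(Sigma) = 2·13 - (-5)² = 1.
  Sigma^{-1} = (1/det) · [[d, -b], [-b, a]] = [[13, 5],
 [5, 2]].

Step 3 — form the quadratic (x - mu)^T · Sigma^{-1} · (x - mu):
  Sigma^{-1} · (x - mu) = (34, 13).
  (x - mu)^T · [Sigma^{-1} · (x - mu)] = (3)·(34) + (-1)·(13) = 89.

Step 4 — take square root: d = √(89) ≈ 9.434.

d(x, mu) = √(89) ≈ 9.434


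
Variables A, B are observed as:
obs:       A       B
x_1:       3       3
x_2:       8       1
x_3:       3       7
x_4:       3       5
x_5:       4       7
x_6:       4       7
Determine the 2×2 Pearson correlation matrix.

Step 1 — column means:
  mean(A) = (3 + 8 + 3 + 3 + 4 + 4) / 6 = 25/6 = 4.1667
  mean(B) = (3 + 1 + 7 + 5 + 7 + 7) / 6 = 30/6 = 5

Step 2 — sample variances and covariances s[i,j] = (1/(n-1)) · Σ_k (x_{k,i} - mean_i) · (x_{k,j} - mean_j), with n-1 = 5:
  s[A,A] = ((-1.1667)·(-1.1667) + (3.8333)·(3.8333) + (-1.1667)·(-1.1667) + (-1.1667)·(-1.1667) + (-0.1667)·(-0.1667) + (-0.1667)·(-0.1667)) / 5 = 18.8333/5 = 3.7667
  s[A,B] = ((-1.1667)·(-2) + (3.8333)·(-4) + (-1.1667)·(2) + (-1.1667)·(0) + (-0.1667)·(2) + (-0.1667)·(2)) / 5 = -16/5 = -3.2
  s[B,B] = ((-2)·(-2) + (-4)·(-4) + (2)·(2) + (0)·(0) + (2)·(2) + (2)·(2)) / 5 = 32/5 = 6.4
  Sample standard deviations s_i = √(s[i,i]):
  s(A) = √(3.7667) = 1.9408
  s(B) = √(6.4) = 2.5298

Step 3 — r_{ij} = s_{ij} / (s_i · s_j):
  r[A,A] = 1 (diagonal).
  r[A,B] = -3.2 / (1.9408 · 2.5298) = -3.2 / 4.9099 = -0.6518
  r[B,B] = 1 (diagonal).

R is symmetric with unit diagonal. Assembling:

R = [[1, -0.6518],
 [-0.6518, 1]]


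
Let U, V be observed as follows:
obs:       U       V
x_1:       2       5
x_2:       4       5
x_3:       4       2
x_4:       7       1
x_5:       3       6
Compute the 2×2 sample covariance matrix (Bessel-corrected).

Step 1 — column means:
  mean(U) = (2 + 4 + 4 + 7 + 3) / 5 = 20/5 = 4
  mean(V) = (5 + 5 + 2 + 1 + 6) / 5 = 19/5 = 3.8

Step 2 — sample covariance S[i,j] = (1/(n-1)) · Σ_k (x_{k,i} - mean_i) · (x_{k,j} - mean_j), with n-1 = 4.
  S[U,U] = ((-2)·(-2) + (0)·(0) + (0)·(0) + (3)·(3) + (-1)·(-1)) / 4 = 14/4 = 3.5
  S[U,V] = ((-2)·(1.2) + (0)·(1.2) + (0)·(-1.8) + (3)·(-2.8) + (-1)·(2.2)) / 4 = -13/4 = -3.25
  S[V,V] = ((1.2)·(1.2) + (1.2)·(1.2) + (-1.8)·(-1.8) + (-2.8)·(-2.8) + (2.2)·(2.2)) / 4 = 18.8/4 = 4.7

S is symmetric (S[j,i] = S[i,j]). Assembling:

S = [[3.5, -3.25],
 [-3.25, 4.7]]
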